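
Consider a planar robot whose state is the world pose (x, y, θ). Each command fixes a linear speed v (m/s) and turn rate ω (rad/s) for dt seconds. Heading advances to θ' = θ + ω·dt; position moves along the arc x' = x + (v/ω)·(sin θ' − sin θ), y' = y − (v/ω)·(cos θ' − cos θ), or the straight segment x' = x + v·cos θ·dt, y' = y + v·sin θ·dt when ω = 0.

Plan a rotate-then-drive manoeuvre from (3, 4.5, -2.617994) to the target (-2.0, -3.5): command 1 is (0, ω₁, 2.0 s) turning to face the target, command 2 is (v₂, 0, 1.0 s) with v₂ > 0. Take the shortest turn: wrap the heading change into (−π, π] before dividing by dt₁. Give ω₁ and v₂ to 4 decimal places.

ω₁ = 0.2443, v₂ = 9.4340

heading to target = atan2(-3.5−4.5, -2−3) = -2.1294
Δθ = wrap(-2.1294 − -2.6180) = 0.4886; ω₁ = Δθ/dt₁ = 0.2443
distance = √((-2−3)² + (-3.5−4.5)²) = 9.4340; v₂ = distance/dt₂ = 9.4340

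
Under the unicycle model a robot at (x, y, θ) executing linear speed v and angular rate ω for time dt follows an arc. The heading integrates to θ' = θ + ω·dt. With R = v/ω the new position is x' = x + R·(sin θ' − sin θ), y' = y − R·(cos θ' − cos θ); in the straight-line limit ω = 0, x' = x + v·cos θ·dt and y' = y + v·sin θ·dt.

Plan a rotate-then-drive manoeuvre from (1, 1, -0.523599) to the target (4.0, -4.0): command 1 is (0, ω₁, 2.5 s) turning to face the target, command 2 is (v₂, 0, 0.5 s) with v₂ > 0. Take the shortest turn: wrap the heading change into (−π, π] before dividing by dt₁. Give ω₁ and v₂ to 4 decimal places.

heading to target = atan2(-4−1, 4−1) = -1.0304
Δθ = wrap(-1.0304 − -0.5236) = -0.5068; ω₁ = Δθ/dt₁ = -0.2027
distance = √((4−1)² + (-4−1)²) = 5.8310; v₂ = distance/dt₂ = 11.6619

ω₁ = -0.2027, v₂ = 11.6619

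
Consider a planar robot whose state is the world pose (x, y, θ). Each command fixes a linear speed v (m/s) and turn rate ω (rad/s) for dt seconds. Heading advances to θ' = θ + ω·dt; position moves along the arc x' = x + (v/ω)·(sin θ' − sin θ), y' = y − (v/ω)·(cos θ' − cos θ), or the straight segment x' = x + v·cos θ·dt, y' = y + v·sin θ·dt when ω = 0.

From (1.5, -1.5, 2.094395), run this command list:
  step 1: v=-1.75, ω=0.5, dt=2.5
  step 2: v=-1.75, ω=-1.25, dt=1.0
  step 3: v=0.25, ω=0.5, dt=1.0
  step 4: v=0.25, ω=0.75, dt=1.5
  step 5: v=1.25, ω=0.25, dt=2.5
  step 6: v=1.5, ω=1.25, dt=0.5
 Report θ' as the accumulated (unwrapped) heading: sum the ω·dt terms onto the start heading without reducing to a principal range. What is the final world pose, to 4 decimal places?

(4.2268, -6.8043, 4.9694)

step 1: θ'=3.3444 (R=-3.5000) → pose (5.2360, -3.1783, 3.3444)
step 2: θ'=2.0944 (R=1.4000) → pose (6.7305, -3.8496, 2.0944)
step 3: θ'=2.5944 (R=0.5000) → pose (6.5576, -3.6726, 2.5944)
step 4: θ'=3.7194 (R=0.3333) → pose (6.2021, -3.6780, 3.7194)
step 5: θ'=4.3444 (R=5.0000) → pose (4.2678, -6.0676, 4.3444)
step 6: θ'=4.9694 (R=1.2000) → pose (4.2268, -6.8043, 4.9694)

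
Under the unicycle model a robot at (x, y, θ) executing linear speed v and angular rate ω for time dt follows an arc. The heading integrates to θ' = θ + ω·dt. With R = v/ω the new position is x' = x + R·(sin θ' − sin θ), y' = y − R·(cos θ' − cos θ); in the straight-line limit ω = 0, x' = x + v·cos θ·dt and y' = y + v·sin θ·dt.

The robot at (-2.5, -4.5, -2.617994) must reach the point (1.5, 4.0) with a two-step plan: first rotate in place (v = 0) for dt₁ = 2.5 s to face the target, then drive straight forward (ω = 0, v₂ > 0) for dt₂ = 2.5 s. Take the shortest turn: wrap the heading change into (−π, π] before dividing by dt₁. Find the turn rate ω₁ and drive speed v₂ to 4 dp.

heading to target = atan2(4−-4.5, 1.5−-2.5) = 1.1310
Δθ = wrap(1.1310 − -2.6180) = -2.5342; ω₁ = Δθ/dt₁ = -1.0137
distance = √((1.5−-2.5)² + (4−-4.5)²) = 9.3941; v₂ = distance/dt₂ = 3.7577

ω₁ = -1.0137, v₂ = 3.7577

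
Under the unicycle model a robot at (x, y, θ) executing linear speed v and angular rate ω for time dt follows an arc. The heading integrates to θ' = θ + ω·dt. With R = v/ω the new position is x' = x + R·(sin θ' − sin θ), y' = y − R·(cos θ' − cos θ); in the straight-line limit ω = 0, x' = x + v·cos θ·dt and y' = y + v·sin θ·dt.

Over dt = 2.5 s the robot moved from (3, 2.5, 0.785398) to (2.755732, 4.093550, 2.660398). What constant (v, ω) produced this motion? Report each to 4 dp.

Δθ = 2.660398 − 0.785398 = 1.875000
ω = Δθ/dt = 1.875000/2.5 = 0.7500
R = −Δy/(cos θ' − cos θ) = 1.0000
v = R·ω = 1.0000·0.7500 = 0.7500

v = 0.7500, ω = 0.7500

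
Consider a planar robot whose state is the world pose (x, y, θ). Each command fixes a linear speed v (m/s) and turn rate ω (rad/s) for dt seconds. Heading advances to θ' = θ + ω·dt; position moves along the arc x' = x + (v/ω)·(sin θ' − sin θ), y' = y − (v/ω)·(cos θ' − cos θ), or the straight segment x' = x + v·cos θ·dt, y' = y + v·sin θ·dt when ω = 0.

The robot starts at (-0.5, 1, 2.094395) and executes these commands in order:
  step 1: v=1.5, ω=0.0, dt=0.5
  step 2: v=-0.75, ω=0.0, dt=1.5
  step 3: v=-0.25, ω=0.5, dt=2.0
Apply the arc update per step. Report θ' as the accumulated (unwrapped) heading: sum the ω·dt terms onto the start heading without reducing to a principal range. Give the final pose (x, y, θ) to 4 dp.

(0.0969, 0.4258, 3.0944)

step 1: θ'=2.0944 (straight) → pose (-0.8750, 1.6495, 2.0944)
step 2: θ'=2.0944 (straight) → pose (-0.3125, 0.6752, 2.0944)
step 3: θ'=3.0944 (R=-0.5000) → pose (0.0969, 0.4258, 3.0944)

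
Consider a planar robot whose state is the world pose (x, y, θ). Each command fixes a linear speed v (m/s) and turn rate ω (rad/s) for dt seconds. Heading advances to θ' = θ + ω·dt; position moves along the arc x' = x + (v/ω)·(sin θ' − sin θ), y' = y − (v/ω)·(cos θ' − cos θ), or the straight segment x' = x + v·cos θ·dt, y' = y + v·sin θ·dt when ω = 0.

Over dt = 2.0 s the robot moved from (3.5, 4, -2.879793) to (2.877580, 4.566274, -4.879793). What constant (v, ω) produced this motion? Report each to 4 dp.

v = 0.5000, ω = -1.0000

Δθ = -4.879793 − -2.879793 = -2.000000
ω = Δθ/dt = -2.000000/2.0 = -1.0000
R = Δx/(sin θ' − sin θ) = -0.5000
v = R·ω = -0.5000·-1.0000 = 0.5000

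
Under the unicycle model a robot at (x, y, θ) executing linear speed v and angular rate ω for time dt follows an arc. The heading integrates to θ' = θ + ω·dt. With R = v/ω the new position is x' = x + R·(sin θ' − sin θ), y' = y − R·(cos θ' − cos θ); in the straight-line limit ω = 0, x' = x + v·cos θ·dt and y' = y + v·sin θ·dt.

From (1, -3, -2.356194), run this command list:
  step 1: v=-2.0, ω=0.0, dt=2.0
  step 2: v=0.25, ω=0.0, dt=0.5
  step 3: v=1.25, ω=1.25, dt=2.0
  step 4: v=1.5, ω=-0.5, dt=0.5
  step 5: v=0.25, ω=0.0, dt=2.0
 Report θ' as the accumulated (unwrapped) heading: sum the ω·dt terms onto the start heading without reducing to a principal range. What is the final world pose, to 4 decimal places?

(5.8356, -1.9957, -0.1062)

step 1: θ'=-2.3562 (straight) → pose (3.8284, -0.1716, -2.3562)
step 2: θ'=-2.3562 (straight) → pose (3.7400, -0.2600, -2.3562)
step 3: θ'=0.1438 (R=1.0000) → pose (4.5905, -1.9567, 0.1438)
step 4: θ'=-0.1062 (R=-3.0000) → pose (5.3384, -1.9427, -0.1062)
step 5: θ'=-0.1062 (straight) → pose (5.8356, -1.9957, -0.1062)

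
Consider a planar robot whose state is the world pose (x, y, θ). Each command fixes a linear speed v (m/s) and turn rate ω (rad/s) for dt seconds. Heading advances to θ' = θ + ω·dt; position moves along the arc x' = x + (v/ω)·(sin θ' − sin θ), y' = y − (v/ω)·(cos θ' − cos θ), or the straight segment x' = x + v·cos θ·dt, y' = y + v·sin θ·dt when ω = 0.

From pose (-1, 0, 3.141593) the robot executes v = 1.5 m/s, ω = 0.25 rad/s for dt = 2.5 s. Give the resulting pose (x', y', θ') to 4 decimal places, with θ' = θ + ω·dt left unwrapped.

(-4.5106, -1.1342, 3.7666)

θ' = 3.1416 + 0.25·2.5 = 3.7666
R = v/ω = 1.5/0.25 = 6.0000
x' = -1 + 6.0000·(sin 3.7666 − sin 3.1416) = -4.5106
y' = 0 − 6.0000·(cos 3.7666 − cos 3.1416) = -1.1342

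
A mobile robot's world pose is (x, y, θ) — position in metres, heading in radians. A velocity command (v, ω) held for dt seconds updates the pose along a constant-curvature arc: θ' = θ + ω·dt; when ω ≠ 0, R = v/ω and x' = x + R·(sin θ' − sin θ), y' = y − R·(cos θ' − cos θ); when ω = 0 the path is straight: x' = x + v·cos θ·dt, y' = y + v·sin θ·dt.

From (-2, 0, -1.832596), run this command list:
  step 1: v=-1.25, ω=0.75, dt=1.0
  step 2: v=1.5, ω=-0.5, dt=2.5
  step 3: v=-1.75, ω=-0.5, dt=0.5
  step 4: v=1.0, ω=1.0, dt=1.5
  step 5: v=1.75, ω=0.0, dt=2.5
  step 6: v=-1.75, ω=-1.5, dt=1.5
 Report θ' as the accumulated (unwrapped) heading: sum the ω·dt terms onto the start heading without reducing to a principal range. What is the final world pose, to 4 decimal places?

(1.0108, -5.2013, -3.3326)

step 1: θ'=-1.0826 (R=-1.6667) → pose (-2.1379, 1.2131, -1.0826)
step 2: θ'=-2.3326 (R=-3.0000) → pose (-2.6167, -2.2647, -2.3326)
step 3: θ'=-2.5826 (R=3.5000) → pose (-1.9403, -1.7132, -2.5826)
step 4: θ'=-1.0826 (R=1.0000) → pose (-2.2931, -3.0300, -1.0826)
step 5: θ'=-1.0826 (straight) → pose (-0.2411, -6.8940, -1.0826)
step 6: θ'=-3.3326 (R=1.1667) → pose (1.0108, -5.2013, -3.3326)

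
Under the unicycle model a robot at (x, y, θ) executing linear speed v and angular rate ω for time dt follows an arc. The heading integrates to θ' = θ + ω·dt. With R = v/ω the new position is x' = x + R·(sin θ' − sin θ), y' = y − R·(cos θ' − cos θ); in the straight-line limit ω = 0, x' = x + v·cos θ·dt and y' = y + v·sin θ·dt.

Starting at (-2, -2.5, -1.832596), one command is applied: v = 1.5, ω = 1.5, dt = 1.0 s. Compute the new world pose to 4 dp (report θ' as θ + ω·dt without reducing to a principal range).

θ' = -1.8326 + 1.5·1.0 = -0.3326
R = v/ω = 1.5/1.5 = 1.0000
x' = -2 + 1.0000·(sin -0.3326 − sin -1.8326) = -1.3606
y' = -2.5 − 1.0000·(cos -0.3326 − cos -1.8326) = -3.7040

(-1.3606, -3.7040, -0.3326)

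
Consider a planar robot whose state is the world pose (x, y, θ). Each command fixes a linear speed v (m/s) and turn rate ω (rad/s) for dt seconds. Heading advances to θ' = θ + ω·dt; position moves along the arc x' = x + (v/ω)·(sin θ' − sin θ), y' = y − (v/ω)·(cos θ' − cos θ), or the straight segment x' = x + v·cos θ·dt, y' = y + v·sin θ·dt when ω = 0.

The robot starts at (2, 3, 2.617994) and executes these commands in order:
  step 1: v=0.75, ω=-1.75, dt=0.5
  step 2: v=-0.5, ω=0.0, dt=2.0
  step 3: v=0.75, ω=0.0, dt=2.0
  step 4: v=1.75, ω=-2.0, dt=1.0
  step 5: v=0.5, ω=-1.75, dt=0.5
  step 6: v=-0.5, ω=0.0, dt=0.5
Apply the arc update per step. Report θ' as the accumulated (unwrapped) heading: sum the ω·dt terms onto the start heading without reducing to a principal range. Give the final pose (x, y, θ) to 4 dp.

(2.8707, 4.8579, -1.1320)

step 1: θ'=1.7430 (R=-0.4286) → pose (1.7921, 3.2977, 1.7430)
step 2: θ'=1.7430 (straight) → pose (1.9634, 2.3125, 1.7430)
step 3: θ'=1.7430 (straight) → pose (1.7064, 3.7903, 1.7430)
step 4: θ'=-0.2570 (R=-0.8750) → pose (2.7909, 4.7865, -0.2570)
step 5: θ'=-1.1320 (R=-0.2857) → pose (2.9769, 4.6316, -1.1320)
step 6: θ'=-1.1320 (straight) → pose (2.8707, 4.8579, -1.1320)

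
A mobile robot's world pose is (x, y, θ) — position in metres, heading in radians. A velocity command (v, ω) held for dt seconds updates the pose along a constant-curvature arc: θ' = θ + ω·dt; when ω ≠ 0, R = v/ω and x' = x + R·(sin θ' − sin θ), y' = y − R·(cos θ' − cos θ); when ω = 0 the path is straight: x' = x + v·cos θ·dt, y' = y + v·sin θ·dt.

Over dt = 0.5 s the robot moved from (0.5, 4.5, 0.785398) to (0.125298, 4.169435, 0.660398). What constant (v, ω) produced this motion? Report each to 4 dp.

Δθ = 0.660398 − 0.785398 = -0.125000
ω = Δθ/dt = -0.125000/0.5 = -0.2500
R = Δx/(sin θ' − sin θ) = 4.0000
v = R·ω = 4.0000·-0.2500 = -1.0000

v = -1.0000, ω = -0.2500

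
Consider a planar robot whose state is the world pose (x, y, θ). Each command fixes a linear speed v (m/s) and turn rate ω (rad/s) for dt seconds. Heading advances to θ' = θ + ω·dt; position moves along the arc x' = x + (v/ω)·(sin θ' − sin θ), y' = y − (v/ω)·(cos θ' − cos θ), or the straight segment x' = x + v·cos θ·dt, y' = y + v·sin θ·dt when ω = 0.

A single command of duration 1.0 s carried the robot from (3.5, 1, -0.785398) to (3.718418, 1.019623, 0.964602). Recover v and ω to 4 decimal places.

Δθ = 0.964602 − -0.785398 = 1.750000
ω = Δθ/dt = 1.750000/1.0 = 1.7500
R = Δx/(sin θ' − sin θ) = 0.1429
v = R·ω = 0.1429·1.7500 = 0.2500

v = 0.2500, ω = 1.7500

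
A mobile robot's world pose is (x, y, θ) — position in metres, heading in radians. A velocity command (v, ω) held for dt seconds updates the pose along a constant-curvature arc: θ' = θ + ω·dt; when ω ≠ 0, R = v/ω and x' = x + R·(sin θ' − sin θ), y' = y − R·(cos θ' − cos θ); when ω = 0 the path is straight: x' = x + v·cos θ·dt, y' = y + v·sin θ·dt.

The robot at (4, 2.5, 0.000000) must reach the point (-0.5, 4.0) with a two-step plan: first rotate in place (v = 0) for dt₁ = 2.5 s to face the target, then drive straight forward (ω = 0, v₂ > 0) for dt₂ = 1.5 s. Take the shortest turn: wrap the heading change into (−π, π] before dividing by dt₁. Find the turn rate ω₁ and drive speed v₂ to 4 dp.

heading to target = atan2(4−2.5, -0.5−4) = 2.8198
Δθ = wrap(2.8198 − 0.0000) = 2.8198; ω₁ = Δθ/dt₁ = 1.1279
distance = √((-0.5−4)² + (4−2.5)²) = 4.7434; v₂ = distance/dt₂ = 3.1623

ω₁ = 1.1279, v₂ = 3.1623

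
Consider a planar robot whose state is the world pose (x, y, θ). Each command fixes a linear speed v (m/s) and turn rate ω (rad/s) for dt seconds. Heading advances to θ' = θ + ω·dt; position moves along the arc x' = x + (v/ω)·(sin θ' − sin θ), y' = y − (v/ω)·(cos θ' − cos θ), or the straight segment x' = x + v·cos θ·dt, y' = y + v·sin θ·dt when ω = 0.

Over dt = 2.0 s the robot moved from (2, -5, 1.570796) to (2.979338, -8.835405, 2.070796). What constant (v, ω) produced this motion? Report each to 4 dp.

Δθ = 2.070796 − 1.570796 = 0.500000
ω = Δθ/dt = 0.500000/2.0 = 0.2500
R = −Δy/(cos θ' − cos θ) = -8.0000
v = R·ω = -8.0000·0.2500 = -2.0000

v = -2.0000, ω = 0.2500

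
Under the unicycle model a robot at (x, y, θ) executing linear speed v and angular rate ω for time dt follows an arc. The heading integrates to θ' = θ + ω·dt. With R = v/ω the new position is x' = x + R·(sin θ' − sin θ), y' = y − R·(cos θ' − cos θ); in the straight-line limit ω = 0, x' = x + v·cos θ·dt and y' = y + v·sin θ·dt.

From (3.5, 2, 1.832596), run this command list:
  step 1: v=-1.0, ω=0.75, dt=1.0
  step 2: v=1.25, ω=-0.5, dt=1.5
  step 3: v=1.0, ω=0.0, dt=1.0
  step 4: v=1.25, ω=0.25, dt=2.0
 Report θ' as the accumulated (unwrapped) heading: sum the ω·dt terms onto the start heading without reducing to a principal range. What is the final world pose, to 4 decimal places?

(1.5213, 5.8101, 2.3326)

step 1: θ'=2.5826 (R=-1.3333) → pose (4.0808, 1.2147, 2.5826)
step 2: θ'=1.8326 (R=-2.5000) → pose (2.9918, 2.6871, 1.8326)
step 3: θ'=1.8326 (straight) → pose (2.7330, 3.6531, 1.8326)
step 4: θ'=2.3326 (R=5.0000) → pose (1.5213, 5.8101, 2.3326)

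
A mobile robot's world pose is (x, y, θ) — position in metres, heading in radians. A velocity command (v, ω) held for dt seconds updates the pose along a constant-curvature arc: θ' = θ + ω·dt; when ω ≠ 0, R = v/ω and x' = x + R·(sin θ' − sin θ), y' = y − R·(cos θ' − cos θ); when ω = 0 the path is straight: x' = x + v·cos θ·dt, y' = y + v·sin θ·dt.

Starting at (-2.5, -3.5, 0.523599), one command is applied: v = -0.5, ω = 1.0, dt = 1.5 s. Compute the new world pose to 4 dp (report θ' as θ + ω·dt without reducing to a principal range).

θ' = 0.5236 + 1.0·1.5 = 2.0236
R = v/ω = -0.5/1.0 = -0.5000
x' = -2.5 + -0.5000·(sin 2.0236 − sin 0.5236) = -2.6996
y' = -3.5 − -0.5000·(cos 2.0236 − cos 0.5236) = -4.1518

(-2.6996, -4.1518, 2.0236)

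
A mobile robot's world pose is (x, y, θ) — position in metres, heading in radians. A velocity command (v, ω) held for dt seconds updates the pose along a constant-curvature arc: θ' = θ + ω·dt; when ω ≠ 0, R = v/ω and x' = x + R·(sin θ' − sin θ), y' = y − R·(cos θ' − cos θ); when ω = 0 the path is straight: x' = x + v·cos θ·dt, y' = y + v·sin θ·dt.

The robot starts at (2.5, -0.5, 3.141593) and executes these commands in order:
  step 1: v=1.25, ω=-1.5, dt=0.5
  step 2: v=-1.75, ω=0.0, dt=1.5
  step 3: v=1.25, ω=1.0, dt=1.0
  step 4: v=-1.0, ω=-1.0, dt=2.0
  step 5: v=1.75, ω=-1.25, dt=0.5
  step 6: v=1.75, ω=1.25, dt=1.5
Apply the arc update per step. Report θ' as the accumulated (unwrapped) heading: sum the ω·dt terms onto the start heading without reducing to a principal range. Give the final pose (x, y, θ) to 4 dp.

(4.0292, 0.0795, 2.6416)

step 1: θ'=2.3916 (R=-0.8333) → pose (1.9320, -0.2764, 2.3916)
step 2: θ'=2.3916 (straight) → pose (3.8527, -2.0657, 2.3916)
step 3: θ'=3.3916 (R=1.2500) → pose (2.6913, -1.7692, 3.3916)
step 4: θ'=1.3916 (R=1.0000) → pose (3.9227, -2.9163, 1.3916)
step 5: θ'=0.7666 (R=-1.4000) → pose (4.3292, -2.1575, 0.7666)
step 6: θ'=2.6416 (R=1.4000) → pose (4.0292, 0.0795, 2.6416)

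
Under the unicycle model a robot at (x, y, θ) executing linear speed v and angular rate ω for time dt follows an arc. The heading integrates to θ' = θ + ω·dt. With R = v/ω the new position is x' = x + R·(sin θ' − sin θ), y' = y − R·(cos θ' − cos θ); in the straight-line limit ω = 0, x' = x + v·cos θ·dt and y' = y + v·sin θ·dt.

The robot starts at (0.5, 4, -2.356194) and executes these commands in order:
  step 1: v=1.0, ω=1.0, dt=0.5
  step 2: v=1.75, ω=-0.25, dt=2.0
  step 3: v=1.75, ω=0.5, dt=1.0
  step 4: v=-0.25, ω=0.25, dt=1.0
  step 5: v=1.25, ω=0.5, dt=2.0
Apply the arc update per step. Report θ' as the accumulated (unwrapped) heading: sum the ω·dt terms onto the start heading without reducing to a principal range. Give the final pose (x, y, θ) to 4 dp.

(-1.2892, -2.7909, -0.6062)

step 1: θ'=-1.8562 (R=1.0000) → pose (0.2476, 3.5744, -1.8562)
step 2: θ'=-2.3562 (R=-7.0000) → pose (-1.5195, 0.5955, -2.3562)
step 3: θ'=-1.8562 (R=3.5000) → pose (-2.4031, -0.8940, -1.8562)
step 4: θ'=-1.6062 (R=-1.0000) → pose (-2.3633, -0.6479, -1.6062)
step 5: θ'=-0.6062 (R=2.5000) → pose (-1.2892, -2.7909, -0.6062)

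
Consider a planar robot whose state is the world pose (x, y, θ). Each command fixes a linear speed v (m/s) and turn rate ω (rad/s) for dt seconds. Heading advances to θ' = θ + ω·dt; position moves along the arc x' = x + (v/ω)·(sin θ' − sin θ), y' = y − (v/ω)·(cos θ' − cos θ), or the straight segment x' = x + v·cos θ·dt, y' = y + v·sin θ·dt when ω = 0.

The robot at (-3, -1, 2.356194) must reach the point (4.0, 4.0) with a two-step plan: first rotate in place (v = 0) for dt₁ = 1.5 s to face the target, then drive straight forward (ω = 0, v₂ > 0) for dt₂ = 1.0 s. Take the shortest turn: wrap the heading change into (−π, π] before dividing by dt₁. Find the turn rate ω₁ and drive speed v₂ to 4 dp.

heading to target = atan2(4−-1, 4−-3) = 0.6202
Δθ = wrap(0.6202 − 2.3562) = -1.7359; ω₁ = Δθ/dt₁ = -1.1573
distance = √((4−-3)² + (4−-1)²) = 8.6023; v₂ = distance/dt₂ = 8.6023

ω₁ = -1.1573, v₂ = 8.6023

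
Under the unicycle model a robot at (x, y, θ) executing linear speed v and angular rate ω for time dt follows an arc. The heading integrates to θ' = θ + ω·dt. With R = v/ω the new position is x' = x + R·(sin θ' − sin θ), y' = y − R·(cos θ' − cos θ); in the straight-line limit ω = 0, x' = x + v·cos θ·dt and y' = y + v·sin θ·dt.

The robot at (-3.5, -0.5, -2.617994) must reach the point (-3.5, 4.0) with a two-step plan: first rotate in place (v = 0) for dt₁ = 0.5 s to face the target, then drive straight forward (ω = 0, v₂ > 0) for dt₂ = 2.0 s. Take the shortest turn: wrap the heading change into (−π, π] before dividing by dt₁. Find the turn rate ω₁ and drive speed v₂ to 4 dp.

ω₁ = -4.1888, v₂ = 2.2500

heading to target = atan2(4−-0.5, -3.5−-3.5) = 1.5708
Δθ = wrap(1.5708 − -2.6180) = -2.0944; ω₁ = Δθ/dt₁ = -4.1888
distance = √((-3.5−-3.5)² + (4−-0.5)²) = 4.5000; v₂ = distance/dt₂ = 2.2500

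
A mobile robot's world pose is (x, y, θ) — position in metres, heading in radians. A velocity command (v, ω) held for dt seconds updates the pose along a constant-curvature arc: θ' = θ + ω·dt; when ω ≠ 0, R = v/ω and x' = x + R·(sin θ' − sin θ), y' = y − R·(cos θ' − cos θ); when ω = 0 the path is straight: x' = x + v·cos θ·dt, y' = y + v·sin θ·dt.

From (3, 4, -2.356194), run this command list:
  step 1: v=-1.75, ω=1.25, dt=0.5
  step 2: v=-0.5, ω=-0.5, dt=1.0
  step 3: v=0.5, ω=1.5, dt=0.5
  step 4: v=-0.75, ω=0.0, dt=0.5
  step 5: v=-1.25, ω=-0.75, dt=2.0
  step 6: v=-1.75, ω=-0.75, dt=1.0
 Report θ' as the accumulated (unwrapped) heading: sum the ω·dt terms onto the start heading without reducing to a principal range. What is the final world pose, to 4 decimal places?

(6.5511, 6.7897, -3.7312)

step 1: θ'=-1.7312 (R=-1.4000) → pose (3.3921, 4.7664, -1.7312)
step 2: θ'=-2.2312 (R=1.0000) → pose (3.5895, 5.2201, -2.2312)
step 3: θ'=-1.4812 (R=0.3333) → pose (3.5207, 4.9858, -1.4812)
step 4: θ'=-1.4812 (straight) → pose (3.4872, 5.3593, -1.4812)
step 5: θ'=-2.9812 (R=1.6667) → pose (4.8810, 7.1537, -2.9812)
step 6: θ'=-3.7312 (R=2.3333) → pose (6.5511, 6.7897, -3.7312)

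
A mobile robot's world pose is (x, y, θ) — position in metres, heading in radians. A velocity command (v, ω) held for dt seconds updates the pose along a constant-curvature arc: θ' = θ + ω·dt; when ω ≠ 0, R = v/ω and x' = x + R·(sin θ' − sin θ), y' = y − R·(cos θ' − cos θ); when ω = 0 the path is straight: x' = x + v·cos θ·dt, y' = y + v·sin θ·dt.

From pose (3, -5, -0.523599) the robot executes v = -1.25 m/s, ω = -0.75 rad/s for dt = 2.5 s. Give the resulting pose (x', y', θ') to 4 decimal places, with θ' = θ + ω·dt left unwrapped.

θ' = -0.5236 + -0.75·2.5 = -2.3986
R = v/ω = -1.25/-0.75 = 1.6667
x' = 3 + 1.6667·(sin -2.3986 − sin -0.5236) = 2.7058
y' = -5 − 1.6667·(cos -2.3986 − cos -0.5236) = -2.3292

(2.7058, -2.3292, -2.3986)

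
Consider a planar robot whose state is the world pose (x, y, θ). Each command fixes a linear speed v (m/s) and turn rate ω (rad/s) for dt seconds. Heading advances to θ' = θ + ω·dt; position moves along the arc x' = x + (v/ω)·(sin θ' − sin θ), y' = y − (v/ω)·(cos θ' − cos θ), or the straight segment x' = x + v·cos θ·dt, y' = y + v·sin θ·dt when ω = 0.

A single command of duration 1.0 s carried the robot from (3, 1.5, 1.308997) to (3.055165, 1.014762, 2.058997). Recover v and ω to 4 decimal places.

Δθ = 2.058997 − 1.308997 = 0.750000
ω = Δθ/dt = 0.750000/1.0 = 0.7500
R = −Δy/(cos θ' − cos θ) = -0.6667
v = R·ω = -0.6667·0.7500 = -0.5000

v = -0.5000, ω = 0.7500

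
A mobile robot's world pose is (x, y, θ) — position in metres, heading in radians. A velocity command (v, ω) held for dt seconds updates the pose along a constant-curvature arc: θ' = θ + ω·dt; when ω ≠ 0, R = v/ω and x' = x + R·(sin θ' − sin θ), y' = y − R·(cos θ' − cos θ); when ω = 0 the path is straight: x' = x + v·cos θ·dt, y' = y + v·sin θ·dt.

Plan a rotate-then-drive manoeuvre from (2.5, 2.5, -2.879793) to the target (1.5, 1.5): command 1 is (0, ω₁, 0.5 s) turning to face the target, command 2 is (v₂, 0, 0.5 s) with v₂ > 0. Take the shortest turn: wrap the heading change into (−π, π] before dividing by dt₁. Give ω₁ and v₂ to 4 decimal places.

heading to target = atan2(1.5−2.5, 1.5−2.5) = -2.3562
Δθ = wrap(-2.3562 − -2.8798) = 0.5236; ω₁ = Δθ/dt₁ = 1.0472
distance = √((1.5−2.5)² + (1.5−2.5)²) = 1.4142; v₂ = distance/dt₂ = 2.8284

ω₁ = 1.0472, v₂ = 2.8284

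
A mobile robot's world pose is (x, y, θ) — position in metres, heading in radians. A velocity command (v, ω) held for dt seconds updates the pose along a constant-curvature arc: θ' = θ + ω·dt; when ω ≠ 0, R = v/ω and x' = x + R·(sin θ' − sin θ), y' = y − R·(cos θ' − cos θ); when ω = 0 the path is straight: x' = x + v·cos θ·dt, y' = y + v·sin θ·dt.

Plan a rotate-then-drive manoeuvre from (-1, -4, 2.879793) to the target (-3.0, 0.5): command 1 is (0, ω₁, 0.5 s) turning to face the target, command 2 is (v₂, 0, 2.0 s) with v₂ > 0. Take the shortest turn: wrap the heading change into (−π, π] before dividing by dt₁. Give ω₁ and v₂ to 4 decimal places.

heading to target = atan2(0.5−-4, -3−-1) = 1.9890
Δθ = wrap(1.9890 − 2.8798) = -0.8908; ω₁ = Δθ/dt₁ = -1.7815
distance = √((-3−-1)² + (0.5−-4)²) = 4.9244; v₂ = distance/dt₂ = 2.4622

ω₁ = -1.7815, v₂ = 2.4622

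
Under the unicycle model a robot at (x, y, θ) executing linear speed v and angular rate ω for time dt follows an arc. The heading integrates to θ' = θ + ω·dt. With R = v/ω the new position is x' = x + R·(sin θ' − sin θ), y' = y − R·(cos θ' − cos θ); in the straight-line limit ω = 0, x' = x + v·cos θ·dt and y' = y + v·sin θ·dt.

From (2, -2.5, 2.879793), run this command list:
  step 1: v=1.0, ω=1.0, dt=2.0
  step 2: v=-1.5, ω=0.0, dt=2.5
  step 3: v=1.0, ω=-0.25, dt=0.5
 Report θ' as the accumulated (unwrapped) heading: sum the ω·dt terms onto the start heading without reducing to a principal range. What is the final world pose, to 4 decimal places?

step 1: θ'=4.8798 (R=1.0000) → pose (0.7552, -3.6325, 4.8798)
step 2: θ'=4.8798 (straight) → pose (0.1303, 0.0650, 4.8798)
step 3: θ'=4.7548 (R=-4.0000) → pose (0.1826, -0.4319, 4.7548)

(0.1826, -0.4319, 4.7548)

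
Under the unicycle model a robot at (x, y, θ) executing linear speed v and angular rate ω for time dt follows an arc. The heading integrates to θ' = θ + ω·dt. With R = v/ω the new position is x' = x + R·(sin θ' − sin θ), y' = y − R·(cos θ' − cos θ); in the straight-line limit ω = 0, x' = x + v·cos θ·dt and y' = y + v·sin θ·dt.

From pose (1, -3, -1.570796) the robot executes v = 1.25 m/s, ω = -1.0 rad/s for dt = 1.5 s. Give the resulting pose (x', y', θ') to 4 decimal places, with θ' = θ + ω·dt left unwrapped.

θ' = -1.5708 + -1.0·1.5 = -3.0708
R = v/ω = 1.25/-1.0 = -1.2500
x' = 1 + -1.2500·(sin -3.0708 − sin -1.5708) = -0.1616
y' = -3 − -1.2500·(cos -3.0708 − cos -1.5708) = -4.2469

(-0.1616, -4.2469, -3.0708)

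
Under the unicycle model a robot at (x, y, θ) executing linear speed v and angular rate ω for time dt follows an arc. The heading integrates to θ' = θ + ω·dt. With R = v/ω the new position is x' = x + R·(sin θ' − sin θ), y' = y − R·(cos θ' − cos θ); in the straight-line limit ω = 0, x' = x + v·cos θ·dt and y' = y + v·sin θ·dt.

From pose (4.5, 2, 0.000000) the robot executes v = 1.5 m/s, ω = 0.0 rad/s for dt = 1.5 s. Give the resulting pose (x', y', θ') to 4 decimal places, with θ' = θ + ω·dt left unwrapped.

θ' = 0.0000 + 0.0·1.5 = 0.0000
ω = 0 → straight: x' = 4.5 + 1.5·cos(0.0000)·1.5 = 6.7500
y' = 2 + 1.5·sin(0.0000)·1.5 = 2.0000

(6.7500, 2.0000, 0.0000)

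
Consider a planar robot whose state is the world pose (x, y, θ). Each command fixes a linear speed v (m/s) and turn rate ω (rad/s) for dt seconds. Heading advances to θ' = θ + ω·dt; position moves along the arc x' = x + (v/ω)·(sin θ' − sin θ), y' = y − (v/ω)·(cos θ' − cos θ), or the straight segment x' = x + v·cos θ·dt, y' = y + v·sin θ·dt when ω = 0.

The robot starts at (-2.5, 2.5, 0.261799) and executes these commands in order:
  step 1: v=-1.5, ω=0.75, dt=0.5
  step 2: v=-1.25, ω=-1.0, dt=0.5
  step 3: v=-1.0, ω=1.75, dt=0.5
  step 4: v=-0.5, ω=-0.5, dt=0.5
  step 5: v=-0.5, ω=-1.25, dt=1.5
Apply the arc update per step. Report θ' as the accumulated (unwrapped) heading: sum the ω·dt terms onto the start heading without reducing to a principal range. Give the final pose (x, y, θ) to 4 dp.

(-4.9434, 1.5993, -1.1132)

step 1: θ'=0.6368 (R=-2.0000) → pose (-3.1716, 2.1762, 0.6368)
step 2: θ'=0.1368 (R=1.2500) → pose (-3.7444, 1.9428, 0.1368)
step 3: θ'=1.0118 (R=-0.5714) → pose (-4.1510, 1.6798, 1.0118)
step 4: θ'=0.7618 (R=1.0000) → pose (-4.3085, 1.4865, 0.7618)
step 5: θ'=-1.1132 (R=0.4000) → pose (-4.9434, 1.5993, -1.1132)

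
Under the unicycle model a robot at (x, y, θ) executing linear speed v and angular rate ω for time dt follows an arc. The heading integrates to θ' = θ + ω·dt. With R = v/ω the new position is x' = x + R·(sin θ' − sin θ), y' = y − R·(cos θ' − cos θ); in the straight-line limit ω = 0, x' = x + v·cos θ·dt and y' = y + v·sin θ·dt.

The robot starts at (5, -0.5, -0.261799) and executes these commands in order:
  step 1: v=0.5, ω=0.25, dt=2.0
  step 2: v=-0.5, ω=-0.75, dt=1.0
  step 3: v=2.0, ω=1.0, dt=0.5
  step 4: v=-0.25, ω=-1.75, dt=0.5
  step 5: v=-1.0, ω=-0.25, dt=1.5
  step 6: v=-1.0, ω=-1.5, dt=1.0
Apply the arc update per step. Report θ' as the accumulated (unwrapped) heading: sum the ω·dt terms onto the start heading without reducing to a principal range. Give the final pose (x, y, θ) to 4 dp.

step 1: θ'=0.2382 (R=2.0000) → pose (5.9895, -0.5117, 0.2382)
step 2: θ'=-0.5118 (R=0.6667) → pose (5.5057, -0.4451, -0.5118)
step 3: θ'=-0.0118 (R=2.0000) → pose (6.4616, -0.7012, -0.0118)
step 4: θ'=-0.8868 (R=0.1429) → pose (6.3526, -0.6486, -0.8868)
step 5: θ'=-1.2618 (R=4.0000) → pose (5.6423, 0.6625, -1.2618)
step 6: θ'=-2.7618 (R=0.6667) → pose (6.0302, 1.4844, -2.7618)

(6.0302, 1.4844, -2.7618)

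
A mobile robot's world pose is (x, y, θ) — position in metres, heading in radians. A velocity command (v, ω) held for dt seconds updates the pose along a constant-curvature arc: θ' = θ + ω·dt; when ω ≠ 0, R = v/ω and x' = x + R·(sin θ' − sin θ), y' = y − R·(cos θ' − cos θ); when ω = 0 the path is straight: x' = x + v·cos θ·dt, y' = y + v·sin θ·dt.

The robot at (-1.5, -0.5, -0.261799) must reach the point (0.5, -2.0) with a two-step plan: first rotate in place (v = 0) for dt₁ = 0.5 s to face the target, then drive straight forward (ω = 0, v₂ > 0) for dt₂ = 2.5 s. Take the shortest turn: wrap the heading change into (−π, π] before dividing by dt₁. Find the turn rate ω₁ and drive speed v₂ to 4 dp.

heading to target = atan2(-2−-0.5, 0.5−-1.5) = -0.6435
Δθ = wrap(-0.6435 − -0.2618) = -0.3817; ω₁ = Δθ/dt₁ = -0.7634
distance = √((0.5−-1.5)² + (-2−-0.5)²) = 2.5000; v₂ = distance/dt₂ = 1.0000

ω₁ = -0.7634, v₂ = 1.0000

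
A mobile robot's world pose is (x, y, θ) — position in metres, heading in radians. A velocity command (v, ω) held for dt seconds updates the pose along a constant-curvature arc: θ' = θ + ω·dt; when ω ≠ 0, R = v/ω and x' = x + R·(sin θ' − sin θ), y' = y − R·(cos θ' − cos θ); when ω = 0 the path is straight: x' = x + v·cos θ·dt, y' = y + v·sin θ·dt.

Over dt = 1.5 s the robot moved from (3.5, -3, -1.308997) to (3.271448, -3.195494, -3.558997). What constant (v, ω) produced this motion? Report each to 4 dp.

v = 0.2500, ω = -1.5000

Δθ = -3.558997 − -1.308997 = -2.250000
ω = Δθ/dt = -2.250000/1.5 = -1.5000
R = Δx/(sin θ' − sin θ) = -0.1667
v = R·ω = -0.1667·-1.5000 = 0.2500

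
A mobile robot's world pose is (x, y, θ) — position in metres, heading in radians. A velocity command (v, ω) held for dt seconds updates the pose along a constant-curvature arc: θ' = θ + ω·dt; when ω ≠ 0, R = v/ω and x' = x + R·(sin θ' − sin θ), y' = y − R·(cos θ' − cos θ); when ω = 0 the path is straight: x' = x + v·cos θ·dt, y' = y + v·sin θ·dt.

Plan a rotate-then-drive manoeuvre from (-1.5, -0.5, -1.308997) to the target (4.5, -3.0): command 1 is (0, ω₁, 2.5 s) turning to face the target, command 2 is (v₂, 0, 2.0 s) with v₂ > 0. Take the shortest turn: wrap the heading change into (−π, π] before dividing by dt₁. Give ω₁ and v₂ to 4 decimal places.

heading to target = atan2(-3−-0.5, 4.5−-1.5) = -0.3948
Δθ = wrap(-0.3948 − -1.3090) = 0.9142; ω₁ = Δθ/dt₁ = 0.3657
distance = √((4.5−-1.5)² + (-3−-0.5)²) = 6.5000; v₂ = distance/dt₂ = 3.2500

ω₁ = 0.3657, v₂ = 3.2500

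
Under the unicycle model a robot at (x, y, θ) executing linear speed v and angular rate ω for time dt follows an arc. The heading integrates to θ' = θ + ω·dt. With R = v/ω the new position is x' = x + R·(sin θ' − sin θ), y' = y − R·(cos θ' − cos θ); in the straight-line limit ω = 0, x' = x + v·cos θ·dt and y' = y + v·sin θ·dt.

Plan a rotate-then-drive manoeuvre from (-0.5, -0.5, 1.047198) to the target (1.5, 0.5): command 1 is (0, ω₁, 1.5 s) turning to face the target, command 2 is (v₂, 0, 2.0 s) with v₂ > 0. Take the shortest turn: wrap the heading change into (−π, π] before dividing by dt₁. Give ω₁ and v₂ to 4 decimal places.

heading to target = atan2(0.5−-0.5, 1.5−-0.5) = 0.4636
Δθ = wrap(0.4636 − 1.0472) = -0.5836; ω₁ = Δθ/dt₁ = -0.3890
distance = √((1.5−-0.5)² + (0.5−-0.5)²) = 2.2361; v₂ = distance/dt₂ = 1.1180

ω₁ = -0.3890, v₂ = 1.1180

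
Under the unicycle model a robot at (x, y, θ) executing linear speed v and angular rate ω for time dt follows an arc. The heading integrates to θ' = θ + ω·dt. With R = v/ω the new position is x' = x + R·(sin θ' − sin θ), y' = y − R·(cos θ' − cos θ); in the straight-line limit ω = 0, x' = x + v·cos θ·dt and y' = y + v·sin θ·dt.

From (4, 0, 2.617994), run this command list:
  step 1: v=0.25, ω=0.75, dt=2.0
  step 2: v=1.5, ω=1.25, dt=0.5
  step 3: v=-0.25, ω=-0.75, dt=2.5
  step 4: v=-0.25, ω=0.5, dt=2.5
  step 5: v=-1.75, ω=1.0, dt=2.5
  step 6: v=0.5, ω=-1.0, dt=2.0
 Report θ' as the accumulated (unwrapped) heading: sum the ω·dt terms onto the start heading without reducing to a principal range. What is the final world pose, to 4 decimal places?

(2.9617, 1.8353, 4.6180)

step 1: θ'=4.1180 (R=0.3333) → pose (3.5572, -0.1020, 4.1180)
step 2: θ'=4.7430 (R=1.2000) → pose (3.3519, -0.8107, 4.7430)
step 3: θ'=2.8680 (R=0.3333) → pose (3.7752, -0.4796, 2.8680)
step 4: θ'=4.1180 (R=-0.5000) → pose (4.3245, -0.2782, 4.1180)
step 5: θ'=6.6180 (R=-1.7500) → pose (2.2996, 2.3546, 6.6180)
step 6: θ'=4.6180 (R=-0.5000) → pose (2.9617, 1.8353, 4.6180)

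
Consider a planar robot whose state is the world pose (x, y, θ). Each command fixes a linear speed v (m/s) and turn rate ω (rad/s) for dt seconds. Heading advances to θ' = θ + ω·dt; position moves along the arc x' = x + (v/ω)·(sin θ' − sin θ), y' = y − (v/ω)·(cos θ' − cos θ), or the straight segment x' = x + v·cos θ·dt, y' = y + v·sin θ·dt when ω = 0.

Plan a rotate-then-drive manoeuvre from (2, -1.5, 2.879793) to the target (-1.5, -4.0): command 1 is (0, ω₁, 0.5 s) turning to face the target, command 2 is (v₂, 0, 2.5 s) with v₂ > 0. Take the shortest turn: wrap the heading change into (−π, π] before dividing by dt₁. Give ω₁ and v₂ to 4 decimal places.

heading to target = atan2(-4−-1.5, -1.5−2) = -2.5213
Δθ = wrap(-2.5213 − 2.8798) = 0.8820; ω₁ = Δθ/dt₁ = 1.7641
distance = √((-1.5−2)² + (-4−-1.5)²) = 4.3012; v₂ = distance/dt₂ = 1.7205

ω₁ = 1.7641, v₂ = 1.7205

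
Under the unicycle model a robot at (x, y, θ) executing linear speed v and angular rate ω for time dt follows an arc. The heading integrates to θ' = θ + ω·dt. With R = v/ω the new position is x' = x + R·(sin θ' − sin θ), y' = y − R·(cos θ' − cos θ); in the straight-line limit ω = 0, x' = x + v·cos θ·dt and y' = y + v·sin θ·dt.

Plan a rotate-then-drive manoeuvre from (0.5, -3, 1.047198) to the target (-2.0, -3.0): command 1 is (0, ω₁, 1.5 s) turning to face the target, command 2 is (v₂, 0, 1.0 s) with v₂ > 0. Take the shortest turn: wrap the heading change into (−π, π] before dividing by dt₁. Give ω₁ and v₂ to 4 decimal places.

heading to target = atan2(-3−-3, -2−0.5) = 3.1416
Δθ = wrap(3.1416 − 1.0472) = 2.0944; ω₁ = Δθ/dt₁ = 1.3963
distance = √((-2−0.5)² + (-3−-3)²) = 2.5000; v₂ = distance/dt₂ = 2.5000

ω₁ = 1.3963, v₂ = 2.5000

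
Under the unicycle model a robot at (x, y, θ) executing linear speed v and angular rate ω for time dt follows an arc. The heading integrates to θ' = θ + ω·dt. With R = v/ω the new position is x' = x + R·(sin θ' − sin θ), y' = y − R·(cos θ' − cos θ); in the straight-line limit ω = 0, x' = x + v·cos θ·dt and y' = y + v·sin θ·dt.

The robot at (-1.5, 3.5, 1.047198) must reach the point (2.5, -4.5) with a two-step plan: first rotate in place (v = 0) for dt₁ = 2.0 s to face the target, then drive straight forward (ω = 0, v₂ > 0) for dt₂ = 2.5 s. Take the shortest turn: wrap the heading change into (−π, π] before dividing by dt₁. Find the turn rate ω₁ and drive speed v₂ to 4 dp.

heading to target = atan2(-4.5−3.5, 2.5−-1.5) = -1.1071
Δθ = wrap(-1.1071 − 1.0472) = -2.1543; ω₁ = Δθ/dt₁ = -1.0772
distance = √((2.5−-1.5)² + (-4.5−3.5)²) = 8.9443; v₂ = distance/dt₂ = 3.5777

ω₁ = -1.0772, v₂ = 3.5777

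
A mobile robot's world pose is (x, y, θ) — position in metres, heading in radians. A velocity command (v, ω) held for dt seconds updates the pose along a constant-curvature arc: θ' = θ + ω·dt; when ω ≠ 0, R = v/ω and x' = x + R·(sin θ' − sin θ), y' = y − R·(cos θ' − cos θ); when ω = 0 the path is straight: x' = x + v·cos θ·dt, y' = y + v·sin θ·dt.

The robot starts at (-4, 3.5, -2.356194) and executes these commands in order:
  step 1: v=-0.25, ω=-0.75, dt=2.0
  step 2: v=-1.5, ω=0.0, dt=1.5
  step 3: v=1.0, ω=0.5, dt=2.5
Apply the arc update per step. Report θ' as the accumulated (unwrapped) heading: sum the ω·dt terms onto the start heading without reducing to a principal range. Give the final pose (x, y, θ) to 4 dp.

(-4.1773, 2.2510, -2.6062)

step 1: θ'=-3.8562 (R=0.3333) → pose (-3.5459, 3.5161, -3.8562)
step 2: θ'=-3.8562 (straight) → pose (-1.8463, 2.0416, -3.8562)
step 3: θ'=-2.6062 (R=2.0000) → pose (-4.1773, 2.2510, -2.6062)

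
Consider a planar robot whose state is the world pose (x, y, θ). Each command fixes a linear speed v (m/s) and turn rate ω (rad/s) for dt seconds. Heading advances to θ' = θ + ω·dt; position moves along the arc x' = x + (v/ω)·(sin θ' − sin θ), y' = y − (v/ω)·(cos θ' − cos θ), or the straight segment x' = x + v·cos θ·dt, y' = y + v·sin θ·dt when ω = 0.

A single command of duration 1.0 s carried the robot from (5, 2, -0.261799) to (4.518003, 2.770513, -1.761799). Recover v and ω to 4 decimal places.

v = -1.0000, ω = -1.5000

Δθ = -1.761799 − -0.261799 = -1.500000
ω = Δθ/dt = -1.500000/1.0 = -1.5000
R = −Δy/(cos θ' − cos θ) = 0.6667
v = R·ω = 0.6667·-1.5000 = -1.0000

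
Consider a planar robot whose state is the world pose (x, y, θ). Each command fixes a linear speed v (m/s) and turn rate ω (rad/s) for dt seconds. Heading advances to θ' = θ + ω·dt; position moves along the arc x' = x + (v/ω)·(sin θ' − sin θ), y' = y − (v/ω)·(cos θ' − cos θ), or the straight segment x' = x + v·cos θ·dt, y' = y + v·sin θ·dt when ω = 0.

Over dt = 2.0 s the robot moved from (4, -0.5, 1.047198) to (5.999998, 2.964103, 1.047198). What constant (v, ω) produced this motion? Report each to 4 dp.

v = 2.0000, ω = 0.0000

Δθ = 1.047198 − 1.047198 = 0.000000
ω = Δθ/dt = 0.000000/2.0 = 0.0000
ω = 0 → v = (Δx·cos θ + Δy·sin θ)/dt = 2.0000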